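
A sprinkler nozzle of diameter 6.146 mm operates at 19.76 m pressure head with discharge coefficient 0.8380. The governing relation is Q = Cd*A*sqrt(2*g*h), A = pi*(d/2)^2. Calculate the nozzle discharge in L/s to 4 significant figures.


A = pi*(6.146e-3/2)^2 = 2.96671e-05 m^2
Q = 0.8380 * 2.96671e-05 * sqrt(2*9.81*19.76) * 1000 = 0.4895 L/s
Therefore the nozzle discharge = 0.4895 L/s.


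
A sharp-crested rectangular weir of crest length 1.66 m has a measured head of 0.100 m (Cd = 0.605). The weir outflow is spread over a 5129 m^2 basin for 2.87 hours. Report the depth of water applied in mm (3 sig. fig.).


Approach: apply the rectangular weir equation with a volume-to-depth conversion, Q = (2/3)*Cd*L*sqrt(2g)*H^1.5; d = Q*t/A * 1000.
Step 1 — weir discharge:
  Q = (2/3)*0.605*1.66*sqrt(2*9.81)*0.100^1.5 = 0.093782 m^3/s
Step 2 — volume: V = 0.093782 * 2.87*3600 = 968.96 m^3
Step 3 — depth: d = V/A * 1000 = 968.96/5129 * 1000 = 189 mm
Therefore the depth of water applied = 189 mm.


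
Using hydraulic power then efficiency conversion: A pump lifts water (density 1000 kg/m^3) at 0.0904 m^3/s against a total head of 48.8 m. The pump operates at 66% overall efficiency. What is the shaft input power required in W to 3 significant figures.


Approach: apply hydraulic power then efficiency conversion, P = rho*g*Q*H; P_in = P/eta.
Step 1 — hydraulic power (P = rho*g*Q*H):
  P = 1000 * 9.81 * 0.0904 * 48.8 = 43277 W
Step 2 — input power: P_in = P/eta = 43277 / 0.66 = 65600 W
Therefore the shaft input power required = 65600 W.


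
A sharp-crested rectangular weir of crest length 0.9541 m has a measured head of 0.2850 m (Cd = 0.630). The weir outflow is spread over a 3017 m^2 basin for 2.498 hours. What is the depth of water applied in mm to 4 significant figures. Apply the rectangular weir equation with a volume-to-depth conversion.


Approach: apply the rectangular weir equation with a volume-to-depth conversion, Q = (2/3)*Cd*L*sqrt(2g)*H^1.5; d = Q*t/A * 1000.
Step 1 — weir discharge:
  Q = (2/3)*0.630*0.9541*sqrt(2*9.81)*0.2850^1.5 = 0.270060 m^3/s
Step 2 — volume: V = 0.270060 * 2.498*3600 = 2428.59 m^3
Step 3 — depth: d = V/A * 1000 = 2428.59/3017 * 1000 = 805.0 mm
Therefore the depth of water applied = 805.0 mm.


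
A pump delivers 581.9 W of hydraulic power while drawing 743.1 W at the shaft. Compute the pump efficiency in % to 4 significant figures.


Approach: apply the efficiency ratio, eta = (P_out/P_in)*100.
eta = (581.9 / 743.1) * 100 = 78.31 %
Therefore the pump efficiency = 78.31 %.


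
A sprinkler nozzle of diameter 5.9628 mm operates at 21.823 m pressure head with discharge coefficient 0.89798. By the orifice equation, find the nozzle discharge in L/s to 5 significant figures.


Approach: apply the orifice equation, Q = Cd*A*sqrt(2*g*h), A = pi*(d/2)^2.
A = pi*(5.9628e-3/2)^2 = 2.792482e-05 m^2
Q = 0.89798 * 2.792482e-05 * sqrt(2*9.81*21.823) * 1000 = 0.51888 L/s
Therefore the nozzle discharge = 0.51888 L/s.


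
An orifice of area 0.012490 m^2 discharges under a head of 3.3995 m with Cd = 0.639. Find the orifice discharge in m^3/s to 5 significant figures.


Approach: apply the orifice equation, Q = Cd*A*sqrt(2*g*h).
Q = 0.639 * 0.012490 * sqrt(2*9.81*3.3995) = 0.065181 m^3/s
Therefore the orifice discharge = 0.065181 m^3/s.


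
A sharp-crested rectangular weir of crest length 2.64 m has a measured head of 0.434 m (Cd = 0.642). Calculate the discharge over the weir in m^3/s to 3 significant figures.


Approach: apply the rectangular weir equation, Q = (2/3)*Cd*L*sqrt(2g)*H^1.5.
Q = (2/3)*0.642*2.64*sqrt(2*9.81)*0.434^1.5 = 1.43 m^3/s
Therefore the discharge over the weir = 1.43 m^3/s.


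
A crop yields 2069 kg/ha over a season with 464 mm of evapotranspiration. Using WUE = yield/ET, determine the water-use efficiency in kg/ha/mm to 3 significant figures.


WUE = 2069 / 464 = 4.46 kg/ha/mm
Therefore the water-use efficiency = 4.46 kg/ha/mm.


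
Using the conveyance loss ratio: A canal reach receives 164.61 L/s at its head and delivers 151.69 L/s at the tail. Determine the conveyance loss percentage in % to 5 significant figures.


Approach: apply the conveyance loss ratio, loss% = ((Q_head - Q_tail)/Q_head)*100.
loss = ((164.61 - 151.69)/164.61)*100 = 7.8489 %
Therefore the conveyance loss percentage = 7.8489 %.


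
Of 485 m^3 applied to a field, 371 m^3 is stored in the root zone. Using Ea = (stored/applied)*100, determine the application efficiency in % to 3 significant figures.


Ea = (371/485)*100 = 76.5 %
Therefore the application efficiency = 76.5 %.


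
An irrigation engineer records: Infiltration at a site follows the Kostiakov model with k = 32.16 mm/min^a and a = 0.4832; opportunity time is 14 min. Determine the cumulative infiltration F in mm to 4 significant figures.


Approach: apply the Kostiakov infiltration equation, F = k*t^a.
F = 32.16 * 14^0.4832 = 115.1 mm
Therefore the cumulative infiltration F = 115.1 mm.


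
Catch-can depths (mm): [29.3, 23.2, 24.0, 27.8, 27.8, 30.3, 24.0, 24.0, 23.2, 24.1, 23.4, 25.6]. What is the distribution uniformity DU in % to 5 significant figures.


Approach: apply the low-quarter distribution uniformity, DU = (mean of lowest quarter of readings / overall mean)*100.
sorted lowest 3 of 12: [23.2, 23.2, 23.4] -> mean = 23.26667 mm
overall mean = 25.55833 mm
DU = (23.26667/25.55833)*100 = 91.034 %
Therefore the distribution uniformity DU = 91.034 %.


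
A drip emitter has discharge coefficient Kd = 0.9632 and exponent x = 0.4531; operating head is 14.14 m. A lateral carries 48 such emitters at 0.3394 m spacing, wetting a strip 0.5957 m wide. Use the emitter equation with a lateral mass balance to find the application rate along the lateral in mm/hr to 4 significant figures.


Approach: apply the emitter equation with a lateral mass balance, q = Kd*h^x; Q = n*q; rate = Q/(n*spacing*width).
Step 1 — single emitter flow (q = Kd*h^x):
  q = 0.9632 * 14.14^0.4531 = 3.19879 L/hr
Step 2 — total lateral flow: Q = 48 * 3.19879 = 153.542 L/hr
Step 3 — wetted area: A = 48 * 0.3394 * 0.5957 = 9.70467 m^2
Step 4 — application rate: Q/A = 153.542/9.70467 = 15.82 mm/hr
Therefore the application rate along the lateral = 15.82 mm/hr.


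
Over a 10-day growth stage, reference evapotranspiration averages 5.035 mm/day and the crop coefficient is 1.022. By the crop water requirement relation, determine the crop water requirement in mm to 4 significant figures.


Approach: apply the crop water requirement relation, CWR = ET0 * Kc * days.
CWR = 5.035 * 1.022 * 10 = 51.46 mm
Therefore the crop water requirement = 51.46 mm.


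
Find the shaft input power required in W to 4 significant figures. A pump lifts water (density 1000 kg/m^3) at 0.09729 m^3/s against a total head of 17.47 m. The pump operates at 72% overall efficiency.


Approach: apply hydraulic power then efficiency conversion, P = rho*g*Q*H; P_in = P/eta.
Step 1 — hydraulic power (P = rho*g*Q*H):
  P = 1000 * 9.81 * 0.09729 * 17.47 = 16673.6 W
Step 2 — input power: P_in = P/eta = 16673.6 / 0.72 = 23160 W
Therefore the shaft input power required = 23160 W.


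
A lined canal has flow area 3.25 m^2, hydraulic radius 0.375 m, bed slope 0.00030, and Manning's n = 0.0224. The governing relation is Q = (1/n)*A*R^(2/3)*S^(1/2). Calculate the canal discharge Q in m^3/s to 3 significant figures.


Q = (1/0.0224) * 3.25 * 0.375^(2/3) * 0.00030^(1/2) = 1.31 m^3/s
Therefore the canal discharge Q = 1.31 m^3/s.


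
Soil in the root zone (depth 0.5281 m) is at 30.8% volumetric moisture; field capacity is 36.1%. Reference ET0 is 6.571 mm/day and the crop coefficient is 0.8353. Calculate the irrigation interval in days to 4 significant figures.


Approach: apply soil-water budget scheduling, SMD = (FC-theta)/100*depth*1000; ETc = ET0*Kc; interval = SMD/ETc.
Step 1 — soil moisture deficit:
  SMD = (36.1 - 30.8)/100 * 0.5281 * 1000 = 27.9893 mm
Step 2 — daily crop ET (ETc = ET0*Kc):
  ETc = 6.571 * 0.8353 = 5.48876 mm/day
Step 3 — irrigation interval (SMD/ETc):
  interval = 27.9893 / 5.48876 = 5.099 days
Therefore the irrigation interval = 5.099 days.


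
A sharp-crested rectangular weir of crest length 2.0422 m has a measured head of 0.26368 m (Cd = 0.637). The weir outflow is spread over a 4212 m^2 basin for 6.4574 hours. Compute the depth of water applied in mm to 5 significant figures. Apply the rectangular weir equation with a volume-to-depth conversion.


Approach: apply the rectangular weir equation with a volume-to-depth conversion, Q = (2/3)*Cd*L*sqrt(2g)*H^1.5; d = Q*t/A * 1000.
Step 1 — weir discharge:
  Q = (2/3)*0.637*2.0422*sqrt(2*9.81)*0.26368^1.5 = 0.5201298 m^3/s
Step 2 — volume: V = 0.5201298 * 6.4574*3600 = 12091.27 m^3
Step 3 — depth: d = V/A * 1000 = 12091.27/4212 * 1000 = 2870.7 mm
Therefore the depth of water applied = 2870.7 mm.


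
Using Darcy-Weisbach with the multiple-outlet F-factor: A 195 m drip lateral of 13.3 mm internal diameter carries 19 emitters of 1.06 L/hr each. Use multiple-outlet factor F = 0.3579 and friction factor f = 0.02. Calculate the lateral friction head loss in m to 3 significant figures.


Approach: apply Darcy-Weisbach with the multiple-outlet F-factor, Q = n*q/(3600*1000) m^3/s; v = Q/A; hf = F*f*(L/D)*(v^2/(2g)).
Q = 19*1.06/(3600*1000) = 5.5944e-06 m^3/s
A = pi*(13.3e-3/2)^2 = 1.3893e-04 m^2, so v = Q/A = 0.040268 m/s
hf = 0.3579*0.02*(195/0.0133)*(0.040268^2/(2*9.81)) = 0.00867 m
Therefore the lateral friction head loss = 0.00867 m.


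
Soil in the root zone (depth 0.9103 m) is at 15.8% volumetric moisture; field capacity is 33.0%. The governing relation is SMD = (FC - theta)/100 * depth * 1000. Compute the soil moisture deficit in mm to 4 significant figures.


SMD = (33.0 - 15.8)/100 * 0.9103 * 1000 = 156.6 mm
Therefore the soil moisture deficit = 156.6 mm.


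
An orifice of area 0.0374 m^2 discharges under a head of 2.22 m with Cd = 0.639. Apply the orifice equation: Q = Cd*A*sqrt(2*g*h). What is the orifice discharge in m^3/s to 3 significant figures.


Q = 0.639 * 0.0374 * sqrt(2*9.81*2.22) = 0.158 m^3/s
Therefore the orifice discharge = 0.158 m^3/s.


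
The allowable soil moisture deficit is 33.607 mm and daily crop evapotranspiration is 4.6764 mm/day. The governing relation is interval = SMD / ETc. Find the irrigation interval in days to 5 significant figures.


interval = 33.607 / 4.6764 = 7.1865 days
Therefore the irrigation interval = 7.1865 days.


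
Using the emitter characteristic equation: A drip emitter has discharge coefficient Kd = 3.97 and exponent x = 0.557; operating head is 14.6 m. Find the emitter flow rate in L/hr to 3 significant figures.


Approach: apply the emitter characteristic equation, q = Kd * h^x.
q = 3.97 * 14.6^0.557 = 17.7 L/hr
Therefore the emitter flow rate = 17.7 L/hr.


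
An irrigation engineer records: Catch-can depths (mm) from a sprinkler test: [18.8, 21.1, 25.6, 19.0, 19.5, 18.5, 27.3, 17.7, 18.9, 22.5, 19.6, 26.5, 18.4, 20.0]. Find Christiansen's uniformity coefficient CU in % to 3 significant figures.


Approach: apply Christiansen's uniformity coefficient, CU = (1 - mean_abs_deviation/mean)*100.
mean = 20.957 mm
mean |d_i - mean| = 2.6020 mm
CU = (1 - 2.6020/20.957)*100 = 87.6 %
Therefore Christiansen's uniformity coefficient CU = 87.6 %.


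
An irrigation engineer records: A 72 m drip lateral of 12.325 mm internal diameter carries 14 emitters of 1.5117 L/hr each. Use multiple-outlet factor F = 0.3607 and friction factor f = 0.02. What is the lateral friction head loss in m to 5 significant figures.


Approach: apply Darcy-Weisbach with the multiple-outlet F-factor, Q = n*q/(3600*1000) m^3/s; v = Q/A; hf = F*f*(L/D)*(v^2/(2g)).
Q = 14*1.5117/(3600*1000) = 5.878833e-06 m^3/s
A = pi*(12.325e-3/2)^2 = 1.193064e-04 m^2, so v = Q/A = 0.04927509 m/s
hf = 0.3607*0.02*(72/0.012325)*(0.04927509^2/(2*9.81)) = 0.0052153 m
Therefore the lateral friction head loss = 0.0052153 m.


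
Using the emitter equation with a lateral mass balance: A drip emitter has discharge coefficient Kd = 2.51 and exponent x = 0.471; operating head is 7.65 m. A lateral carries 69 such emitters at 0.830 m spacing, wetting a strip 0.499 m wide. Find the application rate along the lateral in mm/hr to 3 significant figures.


Approach: apply the emitter equation with a lateral mass balance, q = Kd*h^x; Q = n*q; rate = Q/(n*spacing*width).
Step 1 — single emitter flow (q = Kd*h^x):
  q = 2.51 * 7.65^0.471 = 6.5445 L/hr
Step 2 — total lateral flow: Q = 69 * 6.5445 = 451.57 L/hr
Step 3 — wetted area: A = 69 * 0.830 * 0.499 = 28.578 m^2
Step 4 — application rate: Q/A = 451.57/28.578 = 15.8 mm/hr
Therefore the application rate along the lateral = 15.8 mm/hr.


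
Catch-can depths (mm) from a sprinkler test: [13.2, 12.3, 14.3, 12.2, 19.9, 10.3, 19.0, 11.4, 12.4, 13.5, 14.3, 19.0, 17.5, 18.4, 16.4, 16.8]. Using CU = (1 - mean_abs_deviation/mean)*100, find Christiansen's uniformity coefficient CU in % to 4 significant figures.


mean = 15.0563 mm
mean |d_i - mean| = 2.70078 mm
CU = (1 - 2.70078/15.0563)*100 = 82.06 %
Therefore Christiansen's uniformity coefficient CU = 82.06 %.


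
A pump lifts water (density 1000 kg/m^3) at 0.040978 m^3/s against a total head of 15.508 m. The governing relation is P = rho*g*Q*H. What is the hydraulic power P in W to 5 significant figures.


P = 1000 * 9.81 * 0.040978 * 15.508 = 6234.1 W
Therefore the hydraulic power P = 6234.1 W.


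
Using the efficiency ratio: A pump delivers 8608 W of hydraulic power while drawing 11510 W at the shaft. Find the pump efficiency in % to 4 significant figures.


Approach: apply the efficiency ratio, eta = (P_out/P_in)*100.
eta = (8608 / 11510) * 100 = 74.79 %
Therefore the pump efficiency = 74.79 %.


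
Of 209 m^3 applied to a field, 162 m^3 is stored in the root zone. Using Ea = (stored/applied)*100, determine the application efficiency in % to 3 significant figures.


Ea = (162/209)*100 = 77.5 %
Therefore the application efficiency = 77.5 %.


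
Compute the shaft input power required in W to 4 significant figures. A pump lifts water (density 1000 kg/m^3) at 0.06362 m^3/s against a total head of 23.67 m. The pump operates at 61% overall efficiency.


Approach: apply hydraulic power then efficiency conversion, P = rho*g*Q*H; P_in = P/eta.
Step 1 — hydraulic power (P = rho*g*Q*H):
  P = 1000 * 9.81 * 0.06362 * 23.67 = 14772.7 W
Step 2 — input power: P_in = P/eta = 14772.7 / 0.61 = 24220 W
Therefore the shaft input power required = 24220 W.


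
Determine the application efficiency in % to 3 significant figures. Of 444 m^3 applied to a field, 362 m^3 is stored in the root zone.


Approach: apply the application efficiency ratio, Ea = (stored/applied)*100.
Ea = (362/444)*100 = 81.5 %
Therefore the application efficiency = 81.5 %.


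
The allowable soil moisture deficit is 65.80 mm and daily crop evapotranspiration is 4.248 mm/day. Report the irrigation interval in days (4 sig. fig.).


Approach: apply the irrigation interval relation, interval = SMD / ETc.
interval = 65.80 / 4.248 = 15.49 days
Therefore the irrigation interval = 15.49 days.


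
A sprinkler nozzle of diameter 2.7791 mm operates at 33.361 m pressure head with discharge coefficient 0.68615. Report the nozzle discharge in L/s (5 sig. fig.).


Approach: apply the orifice equation, Q = Cd*A*sqrt(2*g*h), A = pi*(d/2)^2.
A = pi*(2.7791e-3/2)^2 = 6.065942e-06 m^2
Q = 0.68615 * 6.065942e-06 * sqrt(2*9.81*33.361) * 1000 = 0.10648 L/s
Therefore the nozzle discharge = 0.10648 L/s.


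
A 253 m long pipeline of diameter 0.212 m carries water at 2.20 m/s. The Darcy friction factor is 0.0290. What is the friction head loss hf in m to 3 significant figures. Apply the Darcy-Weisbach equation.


Approach: apply the Darcy-Weisbach equation, hf = f*(L/D)*(v^2/(2g)).
hf = 0.0290 * (253/0.212) * (2.20^2 / (2*9.81))
hf = 8.54 m
Therefore the friction head loss hf = 8.54 m.


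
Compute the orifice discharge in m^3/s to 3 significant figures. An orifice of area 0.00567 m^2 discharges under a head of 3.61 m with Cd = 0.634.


Approach: apply the orifice equation, Q = Cd*A*sqrt(2*g*h).
Q = 0.634 * 0.00567 * sqrt(2*9.81*3.61) = 0.0303 m^3/s
Therefore the orifice discharge = 0.0303 m^3/s.


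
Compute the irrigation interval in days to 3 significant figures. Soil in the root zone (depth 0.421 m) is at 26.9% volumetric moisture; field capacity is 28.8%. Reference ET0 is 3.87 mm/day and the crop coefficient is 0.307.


Approach: apply soil-water budget scheduling, SMD = (FC-theta)/100*depth*1000; ETc = ET0*Kc; interval = SMD/ETc.
Step 1 — soil moisture deficit:
  SMD = (28.8 - 26.9)/100 * 0.421 * 1000 = 7.9990 mm
Step 2 — daily crop ET (ETc = ET0*Kc):
  ETc = 3.87 * 0.307 = 1.1881 mm/day
Step 3 — irrigation interval (SMD/ETc):
  interval = 7.9990 / 1.1881 = 6.73 days
Therefore the irrigation interval = 6.73 days.


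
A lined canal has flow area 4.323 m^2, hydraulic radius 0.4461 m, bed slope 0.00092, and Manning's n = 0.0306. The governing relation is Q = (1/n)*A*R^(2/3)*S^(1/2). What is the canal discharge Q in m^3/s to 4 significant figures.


Q = (1/0.0306) * 4.323 * 0.4461^(2/3) * 0.00092^(1/2) = 2.502 m^3/s
Therefore the canal discharge Q = 2.502 m^3/s.


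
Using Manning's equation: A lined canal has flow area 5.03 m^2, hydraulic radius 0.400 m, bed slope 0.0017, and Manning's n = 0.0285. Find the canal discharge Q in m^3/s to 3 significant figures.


Approach: apply Manning's equation, Q = (1/n)*A*R^(2/3)*S^(1/2).
Q = (1/0.0285) * 5.03 * 0.400^(2/3) * 0.0017^(1/2) = 3.95 m^3/s
Therefore the canal discharge Q = 3.95 m^3/s.


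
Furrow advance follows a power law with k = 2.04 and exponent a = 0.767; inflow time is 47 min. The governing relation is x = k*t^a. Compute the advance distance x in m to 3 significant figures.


x = 2.04 * 47^0.767 = 39.1 m
Therefore the advance distance x = 39.1 m.


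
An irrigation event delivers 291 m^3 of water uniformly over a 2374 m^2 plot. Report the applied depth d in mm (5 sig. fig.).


Approach: apply depth from volume over area, d = (V/A)*1000.
d = (291 / 2374) * 1000 = 122.58 mm
Therefore the applied depth d = 122.58 mm.


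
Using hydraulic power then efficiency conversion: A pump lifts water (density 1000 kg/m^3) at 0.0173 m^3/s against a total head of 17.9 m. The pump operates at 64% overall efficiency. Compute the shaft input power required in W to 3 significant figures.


Approach: apply hydraulic power then efficiency conversion, P = rho*g*Q*H; P_in = P/eta.
Step 1 — hydraulic power (P = rho*g*Q*H):
  P = 1000 * 9.81 * 0.0173 * 17.9 = 3037.9 W
Step 2 — input power: P_in = P/eta = 3037.9 / 0.64 = 4750 W
Therefore the shaft input power required = 4750 W.


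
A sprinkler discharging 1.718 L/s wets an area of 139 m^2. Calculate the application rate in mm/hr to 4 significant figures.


Approach: apply the application rate relation, rate = (Q/A)*3600.
rate = (1.718 / 139) * 3600 = 44.49 mm/hr
Therefore the application rate = 44.49 mm/hr.


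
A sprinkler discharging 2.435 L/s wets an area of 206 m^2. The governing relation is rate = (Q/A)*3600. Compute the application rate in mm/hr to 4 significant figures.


rate = (2.435 / 206) * 3600 = 42.55 mm/hr
Therefore the application rate = 42.55 mm/hr.


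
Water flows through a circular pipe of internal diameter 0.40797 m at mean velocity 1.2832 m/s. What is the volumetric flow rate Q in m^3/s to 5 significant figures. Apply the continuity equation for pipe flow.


Approach: apply the continuity equation for pipe flow, Q = A * v with A = pi*(D/2)^2.
A = pi*(0.40797/2)^2 = 0.1307213 m^2
Q = 0.1307213 * 1.2832 = 0.16774 m^3/s
Therefore the volumetric flow rate Q = 0.16774 m^3/s.


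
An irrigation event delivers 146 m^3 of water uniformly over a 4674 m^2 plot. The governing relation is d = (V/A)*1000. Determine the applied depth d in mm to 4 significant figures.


d = (146 / 4674) * 1000 = 31.24 mm
Therefore the applied depth d = 31.24 mm.


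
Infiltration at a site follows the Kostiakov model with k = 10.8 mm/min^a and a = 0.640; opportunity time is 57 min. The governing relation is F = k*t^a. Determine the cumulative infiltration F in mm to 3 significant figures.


F = 10.8 * 57^0.640 = 144 mm
Therefore the cumulative infiltration F = 144 mm.


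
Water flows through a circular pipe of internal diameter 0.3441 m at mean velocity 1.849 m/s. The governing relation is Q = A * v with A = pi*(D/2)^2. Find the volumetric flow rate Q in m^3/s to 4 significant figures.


A = pi*(0.3441/2)^2 = 0.0929949 m^2
Q = 0.0929949 * 1.849 = 0.1719 m^3/s
Therefore the volumetric flow rate Q = 0.1719 m^3/s.


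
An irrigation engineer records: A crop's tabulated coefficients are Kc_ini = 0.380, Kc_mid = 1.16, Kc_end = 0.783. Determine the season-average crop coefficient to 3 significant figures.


Approach: apply a simple seasonal average, Kc_avg = (Kc_ini + Kc_mid + Kc_end)/3.
Kc_avg = (0.380 + 1.16 + 0.783)/3 = 0.774
Therefore the season-average crop coefficient = 0.774.


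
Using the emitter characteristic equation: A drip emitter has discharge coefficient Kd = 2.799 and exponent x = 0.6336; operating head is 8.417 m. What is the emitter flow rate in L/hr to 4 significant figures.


Approach: apply the emitter characteristic equation, q = Kd * h^x.
q = 2.799 * 8.417^0.6336 = 10.79 L/hr
Therefore the emitter flow rate = 10.79 L/hr.


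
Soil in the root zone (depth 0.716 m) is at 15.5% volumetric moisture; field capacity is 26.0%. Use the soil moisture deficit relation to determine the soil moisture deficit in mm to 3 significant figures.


Approach: apply the soil moisture deficit relation, SMD = (FC - theta)/100 * depth * 1000.
SMD = (26.0 - 15.5)/100 * 0.716 * 1000 = 75.2 mm
Therefore the soil moisture deficit = 75.2 mm.


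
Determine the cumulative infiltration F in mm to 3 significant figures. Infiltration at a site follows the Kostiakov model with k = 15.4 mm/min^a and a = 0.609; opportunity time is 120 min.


Approach: apply the Kostiakov infiltration equation, F = k*t^a.
F = 15.4 * 120^0.609 = 284 mm
Therefore the cumulative infiltration F = 284 mm.


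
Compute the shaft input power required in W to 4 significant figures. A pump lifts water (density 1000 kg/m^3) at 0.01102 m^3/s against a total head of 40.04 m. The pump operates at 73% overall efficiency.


Approach: apply hydraulic power then efficiency conversion, P = rho*g*Q*H; P_in = P/eta.
Step 1 — hydraulic power (P = rho*g*Q*H):
  P = 1000 * 9.81 * 0.01102 * 40.04 = 4328.57 W
Step 2 — input power: P_in = P/eta = 4328.57 / 0.73 = 5930 W
Therefore the shaft input power required = 5930 W.


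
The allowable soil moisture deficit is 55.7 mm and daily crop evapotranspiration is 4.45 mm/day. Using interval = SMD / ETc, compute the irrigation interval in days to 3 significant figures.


interval = 55.7 / 4.45 = 12.5 days
Therefore the irrigation interval = 12.5 days.


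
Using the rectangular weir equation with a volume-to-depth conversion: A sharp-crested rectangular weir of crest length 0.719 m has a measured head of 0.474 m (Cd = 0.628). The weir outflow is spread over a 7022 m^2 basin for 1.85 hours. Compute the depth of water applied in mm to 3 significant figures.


Approach: apply the rectangular weir equation with a volume-to-depth conversion, Q = (2/3)*Cd*L*sqrt(2g)*H^1.5; d = Q*t/A * 1000.
Step 1 — weir discharge:
  Q = (2/3)*0.628*0.719*sqrt(2*9.81)*0.474^1.5 = 0.43513 m^3/s
Step 2 — volume: V = 0.43513 * 1.85*3600 = 2897.9 m^3
Step 3 — depth: d = V/A * 1000 = 2897.9/7022 * 1000 = 413 mm
Therefore the depth of water applied = 413 mm.


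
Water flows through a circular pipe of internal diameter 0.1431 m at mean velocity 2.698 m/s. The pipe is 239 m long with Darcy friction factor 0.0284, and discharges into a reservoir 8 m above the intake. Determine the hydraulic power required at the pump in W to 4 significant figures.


Approach: apply continuity + Darcy-Weisbach + hydraulic power, Q = A*v; hf = f*(L/D)*(v^2/(2g)); H = static + hf; P = rho*g*Q*H.
Step 1 — flow rate (continuity, Q = A*v):
  A = pi*(0.1431/2)^2 = 0.0160831 m^2
  Q = 0.0160831 * 2.698 = 0.0433921 m^3/s
Step 2 — friction head loss (Darcy-Weisbach):
  hf = 0.0284 * (239/0.1431) * (2.698^2 / (2*9.81))
  hf = 17.5979 m
Step 3 — total head: H = 8 + 17.5979 = 25.5979 m
Step 4 — hydraulic power (P = rho*g*Q*H):
  P = 1000 * 9.81 * 0.0433921 * 25.5979 = 10900 W
Therefore the hydraulic power required at the pump = 10900 W.


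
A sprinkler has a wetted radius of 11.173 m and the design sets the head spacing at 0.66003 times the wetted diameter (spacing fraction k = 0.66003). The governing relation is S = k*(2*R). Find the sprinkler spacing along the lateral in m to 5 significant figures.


S = 0.66003 * (2 * 11.173) = 14.749 m
Therefore the sprinkler spacing along the lateral = 14.749 m.


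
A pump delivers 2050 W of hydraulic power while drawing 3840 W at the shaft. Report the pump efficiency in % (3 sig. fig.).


Approach: apply the efficiency ratio, eta = (P_out/P_in)*100.
eta = (2050 / 3840) * 100 = 53.4 %
Therefore the pump efficiency = 53.4 %.


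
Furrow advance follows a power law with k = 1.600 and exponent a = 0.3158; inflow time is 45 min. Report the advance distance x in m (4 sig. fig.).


Approach: apply the power-law advance function, x = k*t^a.
x = 1.600 * 45^0.3158 = 5.324 m
Therefore the advance distance x = 5.324 m.


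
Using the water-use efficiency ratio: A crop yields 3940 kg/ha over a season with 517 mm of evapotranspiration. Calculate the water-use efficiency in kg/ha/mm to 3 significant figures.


Approach: apply the water-use efficiency ratio, WUE = yield/ET.
WUE = 3940 / 517 = 7.62 kg/ha/mm
Therefore the water-use efficiency = 7.62 kg/ha/mm.


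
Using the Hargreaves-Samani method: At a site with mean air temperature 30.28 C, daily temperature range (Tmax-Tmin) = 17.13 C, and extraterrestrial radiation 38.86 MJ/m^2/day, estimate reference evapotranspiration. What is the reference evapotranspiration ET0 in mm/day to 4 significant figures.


Approach: apply the Hargreaves-Samani method, ET0 = 0.0023*(Tmean+17.8)*sqrt(Tmax-Tmin)*0.408*Ra.
ET0 = 0.0023*(30.28+17.8)*sqrt(17.13)*0.408*38.86 = 7.257 mm/day
Therefore the reference evapotranspiration ET0 = 7.257 mm/day.


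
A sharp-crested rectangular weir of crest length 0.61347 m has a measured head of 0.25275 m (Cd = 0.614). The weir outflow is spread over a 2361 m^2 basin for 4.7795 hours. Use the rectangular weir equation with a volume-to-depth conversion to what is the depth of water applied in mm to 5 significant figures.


Approach: apply the rectangular weir equation with a volume-to-depth conversion, Q = (2/3)*Cd*L*sqrt(2g)*H^1.5; d = Q*t/A * 1000.
Step 1 — weir discharge:
  Q = (2/3)*0.614*0.61347*sqrt(2*9.81)*0.25275^1.5 = 0.1413373 m^3/s
Step 2 — volume: V = 0.1413373 * 4.7795*3600 = 2431.877 m^3
Step 3 — depth: d = V/A * 1000 = 2431.877/2361 * 1000 = 1030.0 mm
Therefore the depth of water applied = 1030.0 mm.


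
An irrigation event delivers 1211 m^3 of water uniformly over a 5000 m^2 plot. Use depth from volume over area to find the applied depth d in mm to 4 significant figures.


Approach: apply depth from volume over area, d = (V/A)*1000.
d = (1211 / 5000) * 1000 = 242.2 mm
Therefore the applied depth d = 242.2 mm.


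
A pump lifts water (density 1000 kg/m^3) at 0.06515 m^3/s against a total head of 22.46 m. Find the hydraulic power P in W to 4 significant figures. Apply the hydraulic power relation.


Approach: apply the hydraulic power relation, P = rho*g*Q*H.
P = 1000 * 9.81 * 0.06515 * 22.46 = 14350 W
Therefore the hydraulic power P = 14350 W.


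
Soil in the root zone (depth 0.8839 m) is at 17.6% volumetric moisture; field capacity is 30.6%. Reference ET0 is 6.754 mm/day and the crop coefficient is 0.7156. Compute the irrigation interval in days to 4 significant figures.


Approach: apply soil-water budget scheduling, SMD = (FC-theta)/100*depth*1000; ETc = ET0*Kc; interval = SMD/ETc.
Step 1 — soil moisture deficit:
  SMD = (30.6 - 17.6)/100 * 0.8839 * 1000 = 114.907 mm
Step 2 — daily crop ET (ETc = ET0*Kc):
  ETc = 6.754 * 0.7156 = 4.83316 mm/day
Step 3 — irrigation interval (SMD/ETc):
  interval = 114.907 / 4.83316 = 23.77 days
Therefore the irrigation interval = 23.77 days.


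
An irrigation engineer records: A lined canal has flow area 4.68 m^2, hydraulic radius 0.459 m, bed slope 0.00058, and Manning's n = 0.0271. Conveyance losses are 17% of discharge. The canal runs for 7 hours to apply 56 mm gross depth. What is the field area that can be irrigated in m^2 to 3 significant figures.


Approach: apply Manning's equation with a conveyance and depth budget, Q = (1/n)*A*R^(2/3)*S^(1/2); Q_field = Q*(1-loss); Area = Q_field*t/(d/1000).
Step 1 — canal discharge (Manning's equation):
  Q = (1/0.0271) * 4.68 * 0.459^(2/3) * 0.00058^(1/2) = 2.4748 m^3/s
Step 2 — delivered flow: Q_field = 2.4748*(1 - 17/100) = 2.0540 m^3/s
Step 3 — volume delivered: V = 2.0540 * 7*3600 = 51762 m^3
Step 4 — area served: A = V / (depth/1000) = 51762 / 0.056 = 924000 m^2
Therefore the field area that can be irrigated = 924000 m^2.


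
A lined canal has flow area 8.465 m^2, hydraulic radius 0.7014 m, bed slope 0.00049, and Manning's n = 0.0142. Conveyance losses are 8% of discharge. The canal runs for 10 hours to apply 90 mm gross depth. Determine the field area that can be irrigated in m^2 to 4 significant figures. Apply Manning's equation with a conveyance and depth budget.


Approach: apply Manning's equation with a conveyance and depth budget, Q = (1/n)*A*R^(2/3)*S^(1/2); Q_field = Q*(1-loss); Area = Q_field*t/(d/1000).
Step 1 — canal discharge (Manning's equation):
  Q = (1/0.0142) * 8.465 * 0.7014^(2/3) * 0.00049^(1/2) = 10.4171 m^3/s
Step 2 — delivered flow: Q_field = 10.4171*(1 - 8/100) = 9.58374 m^3/s
Step 3 — volume delivered: V = 9.58374 * 10*3600 = 345015 m^3
Step 4 — area served: A = V / (depth/1000) = 345015 / 0.09 = 3833000 m^2
Therefore the field area that can be irrigated = 3833000 m^2.


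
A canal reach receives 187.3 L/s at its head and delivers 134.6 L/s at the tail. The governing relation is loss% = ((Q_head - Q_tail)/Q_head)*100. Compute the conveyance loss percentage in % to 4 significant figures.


loss = ((187.3 - 134.6)/187.3)*100 = 28.14 %
Therefore the conveyance loss percentage = 28.14 %.


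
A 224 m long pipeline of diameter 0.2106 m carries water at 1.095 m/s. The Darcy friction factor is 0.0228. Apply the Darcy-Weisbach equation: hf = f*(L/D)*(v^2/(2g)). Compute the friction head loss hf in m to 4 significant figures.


hf = 0.0228 * (224/0.2106) * (1.095^2 / (2*9.81))
hf = 1.482 m
Therefore the friction head loss hf = 1.482 m.


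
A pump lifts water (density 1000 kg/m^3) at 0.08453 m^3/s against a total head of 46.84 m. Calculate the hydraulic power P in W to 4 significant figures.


Approach: apply the hydraulic power relation, P = rho*g*Q*H.
P = 1000 * 9.81 * 0.08453 * 46.84 = 38840 W
Therefore the hydraulic power P = 38840 W.


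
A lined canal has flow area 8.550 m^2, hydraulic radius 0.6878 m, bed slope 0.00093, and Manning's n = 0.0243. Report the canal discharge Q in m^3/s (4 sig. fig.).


Approach: apply Manning's equation, Q = (1/n)*A*R^(2/3)*S^(1/2).
Q = (1/0.0243) * 8.550 * 0.6878^(2/3) * 0.00093^(1/2) = 8.361 m^3/s
Therefore the canal discharge Q = 8.361 m^3/s.


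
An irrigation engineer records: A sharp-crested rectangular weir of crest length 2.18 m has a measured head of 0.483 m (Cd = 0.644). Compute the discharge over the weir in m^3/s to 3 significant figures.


Approach: apply the rectangular weir equation, Q = (2/3)*Cd*L*sqrt(2g)*H^1.5.
Q = (2/3)*0.644*2.18*sqrt(2*9.81)*0.483^1.5 = 1.39 m^3/s
Therefore the discharge over the weir = 1.39 m^3/s.


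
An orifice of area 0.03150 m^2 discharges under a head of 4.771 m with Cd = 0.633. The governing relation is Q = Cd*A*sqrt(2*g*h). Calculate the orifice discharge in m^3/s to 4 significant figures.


Q = 0.633 * 0.03150 * sqrt(2*9.81*4.771) = 0.1929 m^3/s
Therefore the orifice discharge = 0.1929 m^3/s.


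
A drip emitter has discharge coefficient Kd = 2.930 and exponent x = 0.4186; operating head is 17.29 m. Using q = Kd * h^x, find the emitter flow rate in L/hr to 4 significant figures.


q = 2.930 * 17.29^0.4186 = 9.661 L/hr
Therefore the emitter flow rate = 9.661 L/hr.


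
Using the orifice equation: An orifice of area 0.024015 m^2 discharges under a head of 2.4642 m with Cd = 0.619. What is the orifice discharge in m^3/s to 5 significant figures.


Approach: apply the orifice equation, Q = Cd*A*sqrt(2*g*h).
Q = 0.619 * 0.024015 * sqrt(2*9.81*2.4642) = 0.10336 m^3/s
Therefore the orifice discharge = 0.10336 m^3/s.


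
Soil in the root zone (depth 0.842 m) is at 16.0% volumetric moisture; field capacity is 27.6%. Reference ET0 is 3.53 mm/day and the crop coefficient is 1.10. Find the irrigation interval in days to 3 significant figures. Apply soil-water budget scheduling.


Approach: apply soil-water budget scheduling, SMD = (FC-theta)/100*depth*1000; ETc = ET0*Kc; interval = SMD/ETc.
Step 1 — soil moisture deficit:
  SMD = (27.6 - 16.0)/100 * 0.842 * 1000 = 97.672 mm
Step 2 — daily crop ET (ETc = ET0*Kc):
  ETc = 3.53 * 1.10 = 3.8830 mm/day
Step 3 — irrigation interval (SMD/ETc):
  interval = 97.672 / 3.8830 = 25.2 days
Therefore the irrigation interval = 25.2 days.


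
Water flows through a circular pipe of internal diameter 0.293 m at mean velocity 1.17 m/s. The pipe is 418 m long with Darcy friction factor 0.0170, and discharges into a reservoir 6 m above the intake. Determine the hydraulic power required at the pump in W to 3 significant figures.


Approach: apply continuity + Darcy-Weisbach + hydraulic power, Q = A*v; hf = f*(L/D)*(v^2/(2g)); H = static + hf; P = rho*g*Q*H.
Step 1 — flow rate (continuity, Q = A*v):
  A = pi*(0.293/2)^2 = 0.067426 m^2
  Q = 0.067426 * 1.17 = 0.078888 m^3/s
Step 2 — friction head loss (Darcy-Weisbach):
  hf = 0.0170 * (418/0.293) * (1.17^2 / (2*9.81))
  hf = 1.6921 m
Step 3 — total head: H = 6 + 1.6921 = 7.6921 m
Step 4 — hydraulic power (P = rho*g*Q*H):
  P = 1000 * 9.81 * 0.078888 * 7.6921 = 5950 W
Therefore the hydraulic power required at the pump = 5950 W.


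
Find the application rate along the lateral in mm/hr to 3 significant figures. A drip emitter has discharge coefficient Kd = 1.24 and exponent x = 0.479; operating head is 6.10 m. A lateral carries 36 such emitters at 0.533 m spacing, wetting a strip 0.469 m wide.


Approach: apply the emitter equation with a lateral mass balance, q = Kd*h^x; Q = n*q; rate = Q/(n*spacing*width).
Step 1 — single emitter flow (q = Kd*h^x):
  q = 1.24 * 6.10^0.479 = 2.9485 L/hr
Step 2 — total lateral flow: Q = 36 * 2.9485 = 106.14 L/hr
Step 3 — wetted area: A = 36 * 0.533 * 0.469 = 8.9992 m^2
Step 4 — application rate: Q/A = 106.14/8.9992 = 11.8 mm/hr
Therefore the application rate along the lateral = 11.8 mm/hr.


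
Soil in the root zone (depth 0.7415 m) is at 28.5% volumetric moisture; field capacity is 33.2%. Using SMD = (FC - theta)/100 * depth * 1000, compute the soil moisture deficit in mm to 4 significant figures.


SMD = (33.2 - 28.5)/100 * 0.7415 * 1000 = 34.85 mm
Therefore the soil moisture deficit = 34.85 mm.


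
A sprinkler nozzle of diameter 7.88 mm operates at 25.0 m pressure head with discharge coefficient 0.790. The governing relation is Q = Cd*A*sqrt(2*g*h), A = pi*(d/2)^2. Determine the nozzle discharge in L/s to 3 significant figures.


A = pi*(7.88e-3/2)^2 = 4.8769e-05 m^2
Q = 0.790 * 4.8769e-05 * sqrt(2*9.81*25.0) * 1000 = 0.853 L/s
Therefore the nozzle discharge = 0.853 L/s.


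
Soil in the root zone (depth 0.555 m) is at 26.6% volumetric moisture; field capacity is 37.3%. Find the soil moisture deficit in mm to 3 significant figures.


Approach: apply the soil moisture deficit relation, SMD = (FC - theta)/100 * depth * 1000.
SMD = (37.3 - 26.6)/100 * 0.555 * 1000 = 59.4 mm
Therefore the soil moisture deficit = 59.4 mm.


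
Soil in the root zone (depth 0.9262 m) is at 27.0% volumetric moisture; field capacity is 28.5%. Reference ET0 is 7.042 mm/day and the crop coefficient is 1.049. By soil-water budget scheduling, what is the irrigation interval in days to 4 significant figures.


Approach: apply soil-water budget scheduling, SMD = (FC-theta)/100*depth*1000; ETc = ET0*Kc; interval = SMD/ETc.
Step 1 — soil moisture deficit:
  SMD = (28.5 - 27.0)/100 * 0.9262 * 1000 = 13.8930 mm
Step 2 — daily crop ET (ETc = ET0*Kc):
  ETc = 7.042 * 1.049 = 7.38706 mm/day
Step 3 — irrigation interval (SMD/ETc):
  interval = 13.8930 / 7.38706 = 1.881 days
Therefore the irrigation interval = 1.881 days.


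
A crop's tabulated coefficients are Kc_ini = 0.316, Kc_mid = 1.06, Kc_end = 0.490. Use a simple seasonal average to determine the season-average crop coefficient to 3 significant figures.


Approach: apply a simple seasonal average, Kc_avg = (Kc_ini + Kc_mid + Kc_end)/3.
Kc_avg = (0.316 + 1.06 + 0.490)/3 = 0.622
Therefore the season-average crop coefficient = 0.622.


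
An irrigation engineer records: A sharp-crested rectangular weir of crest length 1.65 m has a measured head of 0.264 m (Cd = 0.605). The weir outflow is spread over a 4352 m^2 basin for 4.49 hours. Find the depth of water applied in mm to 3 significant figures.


Approach: apply the rectangular weir equation with a volume-to-depth conversion, Q = (2/3)*Cd*L*sqrt(2g)*H^1.5; d = Q*t/A * 1000.
Step 1 — weir discharge:
  Q = (2/3)*0.605*1.65*sqrt(2*9.81)*0.264^1.5 = 0.39986 m^3/s
Step 2 — volume: V = 0.39986 * 4.49*3600 = 6463.3 m^3
Step 3 — depth: d = V/A * 1000 = 6463.3/4352 * 1000 = 1490 mm
Therefore the depth of water applied = 1490 mm.


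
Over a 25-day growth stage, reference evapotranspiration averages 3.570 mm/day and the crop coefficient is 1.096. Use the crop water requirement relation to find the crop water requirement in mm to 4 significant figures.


Approach: apply the crop water requirement relation, CWR = ET0 * Kc * days.
CWR = 3.570 * 1.096 * 25 = 97.82 mm
Therefore the crop water requirement = 97.82 mm.


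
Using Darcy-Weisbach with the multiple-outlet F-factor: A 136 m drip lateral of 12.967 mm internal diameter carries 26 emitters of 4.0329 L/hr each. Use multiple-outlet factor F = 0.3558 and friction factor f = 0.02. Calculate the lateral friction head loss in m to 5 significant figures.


Approach: apply Darcy-Weisbach with the multiple-outlet F-factor, Q = n*q/(3600*1000) m^3/s; v = Q/A; hf = F*f*(L/D)*(v^2/(2g)).
Q = 26*4.0329/(3600*1000) = 2.912650e-05 m^3/s
A = pi*(12.967e-3/2)^2 = 1.320593e-04 m^2, so v = Q/A = 0.2205563 m/s
hf = 0.3558*0.02*(136/0.012967)*(0.2205563^2/(2*9.81)) = 0.18504 m
Therefore the lateral friction head loss = 0.18504 m.


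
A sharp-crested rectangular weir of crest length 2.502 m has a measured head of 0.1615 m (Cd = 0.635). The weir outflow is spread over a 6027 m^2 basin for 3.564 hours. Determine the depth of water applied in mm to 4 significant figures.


Approach: apply the rectangular weir equation with a volume-to-depth conversion, Q = (2/3)*Cd*L*sqrt(2g)*H^1.5; d = Q*t/A * 1000.
Step 1 — weir discharge:
  Q = (2/3)*0.635*2.502*sqrt(2*9.81)*0.1615^1.5 = 0.304494 m^3/s
Step 2 — volume: V = 0.304494 * 3.564*3600 = 3906.77 m^3
Step 3 — depth: d = V/A * 1000 = 3906.77/6027 * 1000 = 648.2 mm
Therefore the depth of water applied = 648.2 mm.


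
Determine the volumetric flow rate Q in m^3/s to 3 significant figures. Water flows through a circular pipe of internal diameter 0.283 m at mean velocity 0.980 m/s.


Approach: apply the continuity equation for pipe flow, Q = A * v with A = pi*(D/2)^2.
A = pi*(0.283/2)^2 = 0.062902 m^2
Q = 0.062902 * 0.980 = 0.0616 m^3/s
Therefore the volumetric flow rate Q = 0.0616 m^3/s.


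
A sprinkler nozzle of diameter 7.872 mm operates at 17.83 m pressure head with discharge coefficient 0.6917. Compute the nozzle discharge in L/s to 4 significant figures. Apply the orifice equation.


Approach: apply the orifice equation, Q = Cd*A*sqrt(2*g*h), A = pi*(d/2)^2.
A = pi*(7.872e-3/2)^2 = 4.86699e-05 m^2
Q = 0.6917 * 4.86699e-05 * sqrt(2*9.81*17.83) * 1000 = 0.6297 L/s
Therefore the nozzle discharge = 0.6297 L/s.
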